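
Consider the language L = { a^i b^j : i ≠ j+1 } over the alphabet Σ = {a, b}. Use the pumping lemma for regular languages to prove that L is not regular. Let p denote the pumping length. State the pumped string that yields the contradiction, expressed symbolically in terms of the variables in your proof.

Assume L is regular. Let p be the pumping length given by the pumping lemma.
Choose w = a^p b^{p+p!-1}. Since p ≠ (p+p!-1)+1 = p+p!, w ∈ L; and |w| ≥ p.
The pumping lemma gives a decomposition w = xyz where |xy| ≤ p and |y| ≥ 1.
Since the first p symbols of w are all a's and |xy| ≤ p, y lies entirely in the leading a-block: y = a^k for some k with 1 ≤ k ≤ p.
Since 1 ≤ k ≤ p, k divides p!; set t = 1 + p!/k. Then xy^t z has p + (p!/k)·k = p + p! copies of a. Now the a-count is p+p! and (b-count)+1 = (p+p!-1)+1 = p+p!, so i ≠ j+1 fails. So xy^t z = a^{p+p!} b^{p+p!-1} ∉ L.
This contradicts the pumping lemma, so L is not regular.

a^{p+p!} b^{p+p!-1}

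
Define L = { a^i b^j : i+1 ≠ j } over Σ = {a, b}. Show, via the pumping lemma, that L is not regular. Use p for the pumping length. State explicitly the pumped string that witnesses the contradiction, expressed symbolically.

Toward a contradiction, assume L is regular with pumping length p.
Choose w = a^p b^{p+p!+1}. Since p ≠ (p+p!+1)-1 = p+p!, w ∈ L; and |w| ≥ p.
Write w = xyz as guaranteed by the lemma, with |xy| ≤ p and |y| > 0.
Since the first p symbols of w are all a's and |xy| ≤ p, y lies entirely in the leading a-block: y = a^k for some k with 1 ≤ k ≤ p.
Since 1 ≤ k ≤ p, k divides p!; set t = 1 + p!/k. Then xy^t z has p + (p!/k)·k = p + p! copies of a. Now the a-count is p+p! and (b-count)-1 = (p+p!+1)-1 = p+p!, so i+1 ≠ j fails. So xy^t z = a^{p+p!} b^{p+p!+1} ∉ L.
This is a contradiction; hence L is not regular.

a^{p+p!} b^{p+p!+1}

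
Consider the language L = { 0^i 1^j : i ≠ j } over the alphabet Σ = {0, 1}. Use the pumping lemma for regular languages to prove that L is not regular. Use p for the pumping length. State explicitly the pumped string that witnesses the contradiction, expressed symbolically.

Assume L is regular; let p be its pumping constant.
Choose w = 0^p 1^{p+p!}. Since p ≠ p+p!, w ∈ L; and |w| ≥ p.
Write w = xyz as guaranteed by the lemma, with |xy| ≤ p and |y| > 0.
Since the first p symbols of w are all 0's and |xy| ≤ p, y lies entirely in the leading 0-block: y = 0^k for some k with 1 ≤ k ≤ p.
Since 1 ≤ k ≤ p, k divides p!; set t = 1 + p!/k. Then xy^t z has p + (p!/k)·k = p + p! copies of 0. Now the 0-count equals the 1-count, so i ≠ j fails. So xy^t z = 0^{p+p!} 1^{p+p!} ∉ L.
This contradicts the pumping lemma, so L is not regular.

0^{p+p!} 1^{p+p!}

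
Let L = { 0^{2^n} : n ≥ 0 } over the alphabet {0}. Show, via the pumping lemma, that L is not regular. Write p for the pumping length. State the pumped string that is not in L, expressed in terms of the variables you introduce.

Suppose for contradiction that L is regular, and let p be the pumping length.
Take w = 0^{2^p} ∈ L with |w| = 2^p ≥ p.
By the pumping lemma, w = xyz with |xy| ≤ p and |y| > 0.
Then y = 0^k for some k with 1 ≤ k ≤ p.
Pump with i = 2: xy^2z = 0^{2^p+k}. Since 1 ≤ k ≤ p < 2^p, we have 2^p < 2^p+k < 2^{p+1}, so 2^p+k is not a power of 2. So xy^2z ∉ L.
This is a contradiction; hence L is not regular.

0^{2^p+k}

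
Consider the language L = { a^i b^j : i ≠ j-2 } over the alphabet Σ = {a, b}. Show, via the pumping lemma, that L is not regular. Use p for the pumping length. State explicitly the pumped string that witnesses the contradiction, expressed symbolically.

a^{p+p!} b^{p+p!+2}

Assume L is regular. Let p be the pumping length given by the pumping lemma.
Choose w = a^p b^{p+p!+2}. Since p ≠ (p+p!+2)-2 = p+p!, w ∈ L; and |w| ≥ p.
By the pumping lemma, w = xyz with |xy| ≤ p and |y| ≥ 1.
Because |xy| ≤ p and w begins with p copies of a, we have y = a^k with 1 ≤ k ≤ p.
Since 1 ≤ k ≤ p, k divides p!; set t = 1 + p!/k. Then xy^t z has p + (p!/k)·k = p + p! copies of a. Now the a-count is p+p! and (b-count)-2 = (p+p!+2)-2 = p+p!, so i ≠ j-2 fails. So xy^t z = a^{p+p!} b^{p+p!+2} ∉ L.
This contradicts the pumping lemma, so L is not regular.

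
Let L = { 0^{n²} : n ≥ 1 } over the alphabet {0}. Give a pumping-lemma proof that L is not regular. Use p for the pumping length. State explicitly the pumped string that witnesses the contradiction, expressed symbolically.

0^{p²+k}

Assume L is regular. Let p be the pumping length given by the pumping lemma.
Take w = 0^{p²} ∈ L with |w| = p² ≥ p.
Write w = xyz as guaranteed by the lemma, with |xy| ≤ p and |y| > 0.
Then y = 0^k for some k with 1 ≤ k ≤ p.
Pump with i = 2: xy^2z = 0^{p²+k}. Since 1 ≤ k ≤ p, p² < p²+k ≤ p²+p < (p+1)², so p²+k lies strictly between consecutive squares and is not a perfect square. So xy^2z ∉ L.
Contradiction. Therefore L is not regular.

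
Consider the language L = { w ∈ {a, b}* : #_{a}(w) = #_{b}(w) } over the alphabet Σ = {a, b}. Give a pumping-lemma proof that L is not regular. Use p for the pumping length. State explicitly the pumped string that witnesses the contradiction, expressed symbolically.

a^{p+k} b^p

Assume L is regular; let p be its pumping constant.
Choose w = a^p b^p ∈ L with |w| = 2p ≥ p.
Write w = xyz as guaranteed by the lemma, with |xy| ≤ p and y is nonempty.
Since the first p symbols of w are all a's and |xy| ≤ p, y lies entirely in the leading a-block: y = a^k for some k with 1 ≤ k ≤ p.
Pump with i = 2: xy^2z = a^{p+k} b^p has p+k occurrences of a but only p of b. Since k ≥ 1 the counts differ, so xy^2z ∉ L.
Contradiction. Therefore L is not regular.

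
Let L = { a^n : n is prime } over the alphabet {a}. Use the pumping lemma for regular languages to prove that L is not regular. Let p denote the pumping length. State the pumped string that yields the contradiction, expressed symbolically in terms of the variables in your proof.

Toward a contradiction, assume L is regular with pumping length p.
Let q be a prime with q ≥ p+2 (infinitely many primes exist), and take w = a^q ∈ L with |w| = q ≥ p.
Write w = xyz as guaranteed by the lemma, with |xy| ≤ p and y is nonempty.
Then y = a^k for some k with 1 ≤ k ≤ p.
Since 1 ≤ k ≤ p, |xz| = q-k. Pump with i = q+1: |xy^{q+1}z| = (q-k)+(q+1)k = q+qk = q(1+k), which is composite (both factors ≥ 2). So xy^{q+1}z = a^{q(1+k)} ∉ L.
This contradicts the pumping lemma, so L is not regular.

a^{q(1+k)}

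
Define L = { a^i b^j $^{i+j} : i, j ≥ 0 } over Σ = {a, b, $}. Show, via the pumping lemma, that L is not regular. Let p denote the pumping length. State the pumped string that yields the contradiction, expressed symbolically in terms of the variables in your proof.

Assume L is regular; let p be its pumping constant.
Take w = a^p b^p $^{2p} ∈ L (with i=j=p, i+j=2p), |w| = 4p ≥ p.
Write w = xyz as guaranteed by the lemma, with |xy| ≤ p and y is nonempty.
The first p characters of w are a's, so xy (and hence y) consists only of a's. Write y = a^k, 1 ≤ k ≤ p.
Consider xy^2z = a^{p+k} b^p $^{2p}. Now the a- and b-counts sum to 2p+k, but the $-count is 2p ≠ 2p+k. So xy^2z ∉ L.
This contradicts the pumping lemma, so L is not regular.

a^{p+k} b^p $^{2p}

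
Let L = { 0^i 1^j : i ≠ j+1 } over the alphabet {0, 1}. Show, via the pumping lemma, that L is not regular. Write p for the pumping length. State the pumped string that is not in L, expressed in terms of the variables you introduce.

Toward a contradiction, assume L is regular with pumping length p.
Choose w = 0^p 1^{p+p!-1}. Since p ≠ (p+p!-1)+1 = p+p!, w ∈ L; and |w| ≥ p.
Write w = xyz as guaranteed by the lemma, with |xy| ≤ p and |y| > 0.
The first p characters of w are 0's, so xy (and hence y) consists only of 0's. Write y = 0^k, 1 ≤ k ≤ p.
Since 1 ≤ k ≤ p, k divides p!; set t = 1 + p!/k. Then xy^t z has p + (p!/k)·k = p + p! copies of 0. Now the 0-count is p+p! and (1-count)+1 = (p+p!-1)+1 = p+p!, so i ≠ j+1 fails. So xy^t z = 0^{p+p!} 1^{p+p!-1} ∉ L.
This contradicts the pumping lemma, so L is not regular.

0^{p+p!} 1^{p+p!-1}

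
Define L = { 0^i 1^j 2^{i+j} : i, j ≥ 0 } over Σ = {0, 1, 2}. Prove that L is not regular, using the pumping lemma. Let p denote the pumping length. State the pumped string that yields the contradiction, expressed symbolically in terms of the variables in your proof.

0^{p+k} 1^p 2^{2p}

Suppose for contradiction that L is regular, and let p be the pumping length.
Take w = 0^p 1^p 2^{2p} ∈ L (with i=j=p, i+j=2p), |w| = 4p ≥ p.
By the pumping lemma, w = xyz with |xy| ≤ p and |y| > 0.
Since the first p symbols of w are all 0's and |xy| ≤ p, y lies entirely in the leading 0-block: y = 0^k for some k with 1 ≤ k ≤ p.
Consider xy^2z = 0^{p+k} 1^p 2^{2p}. Now the 0- and 1-counts sum to 2p+k, but the 2-count is 2p ≠ 2p+k. So xy^2z ∉ L.
This contradicts the pumping lemma, so L is not regular.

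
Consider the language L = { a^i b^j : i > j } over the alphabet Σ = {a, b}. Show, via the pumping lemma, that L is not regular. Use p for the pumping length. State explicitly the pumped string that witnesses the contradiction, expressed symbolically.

Suppose for contradiction that L is regular, and let p be the pumping length.
Choose w = a^{p+1} b^p ∈ L, with |w| = 2p+1 ≥ p.
Write w = xyz as guaranteed by the lemma, with |xy| ≤ p and y is nonempty.
Since the first p symbols of w are all a's and |xy| ≤ p, y lies entirely in the leading a-block: y = a^k for some k with 1 ≤ k ≤ p.
Consider xy^0z = xz = a^{p+1-k} b^p. Since k ≥ 1, the a-count p+1-k is at most p, so i > j fails; thus xz ∉ L.
This is a contradiction; hence L is not regular.

a^{p+1-k} b^p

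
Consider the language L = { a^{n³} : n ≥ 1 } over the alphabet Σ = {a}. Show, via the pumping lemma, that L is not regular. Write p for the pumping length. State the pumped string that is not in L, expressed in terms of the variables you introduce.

Assume L is regular. Let p be the pumping length given by the pumping lemma.
Take w = a^{p³} ∈ L with |w| = p³ ≥ p.
By the pumping lemma, w = xyz with |xy| ≤ p and |y| ≥ 1.
Then y = a^k for some k with 1 ≤ k ≤ p.
Pump with i = 2: xy^2z = a^{p³+k}. Since 1 ≤ k ≤ p, p³ < p³+k ≤ p³+p < p³+3p²+3p+1 = (p+1)³, so p³+k is not a perfect cube. So xy^2z ∉ L.
This is a contradiction; hence L is not regular.

a^{p³+k}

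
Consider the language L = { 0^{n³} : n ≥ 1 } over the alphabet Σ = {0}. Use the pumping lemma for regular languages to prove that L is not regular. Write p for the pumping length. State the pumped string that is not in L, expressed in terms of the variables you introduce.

0^{p³+k}

Assume L is regular. Let p be the pumping length given by the pumping lemma.
Take w = 0^{p³} ∈ L with |w| = p³ ≥ p.
By the pumping lemma, w = xyz with |xy| ≤ p and y is nonempty.
Then y = 0^k for some k with 1 ≤ k ≤ p.
Pump with i = 2: xy^2z = 0^{p³+k}. Since 1 ≤ k ≤ p, p³ < p³+k ≤ p³+p < p³+3p²+3p+1 = (p+1)³, so p³+k is not a perfect cube. So xy^2z ∉ L.
Contradiction. Therefore L is not regular.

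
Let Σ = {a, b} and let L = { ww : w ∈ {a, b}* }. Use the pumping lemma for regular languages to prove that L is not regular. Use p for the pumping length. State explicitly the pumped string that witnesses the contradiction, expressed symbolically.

a^{p+k} b^p a^p b^p

Assume L is regular; let p be its pumping constant.
Take w = a^p b^p a^p b^p = uu where u = a^pb^p; then w ∈ L and |w| = 4p ≥ p.
Write w = xyz as guaranteed by the lemma, with |xy| ≤ p and y is nonempty.
Because |xy| ≤ p and w begins with p copies of a, we have y = a^k with 1 ≤ k ≤ p.
Pump with i = 2: xy^2z = a^{p+k} b^p a^p b^p, of length 4p+k. Suppose this equals vv. The string starts with a and ends with b, so v does too; thus the boundary between the two copies of v is a b→a transition. There is exactly one such transition, at position 2p+k, so |v| = 2p+k and |vv| = 4p+2k ≠ 4p+k since k ≥ 1. So xy^2z ∉ L.
This is a contradiction; hence L is not regular.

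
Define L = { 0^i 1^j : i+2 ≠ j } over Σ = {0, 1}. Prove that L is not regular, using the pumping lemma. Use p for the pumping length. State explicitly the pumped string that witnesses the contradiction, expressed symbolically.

Assume L is regular. Let p be the pumping length given by the pumping lemma.
Choose w = 0^p 1^{p+p!+2}. Since p ≠ (p+p!+2)-2 = p+p!, w ∈ L; and |w| ≥ p.
By the pumping lemma, w = xyz with |xy| ≤ p and |y| ≥ 1.
Because |xy| ≤ p and w begins with p copies of 0, we have y = 0^k with 1 ≤ k ≤ p.
Since 1 ≤ k ≤ p, k divides p!; set t = 1 + p!/k. Then xy^t z has p + (p!/k)·k = p + p! copies of 0. Now the 0-count is p+p! and (1-count)-2 = (p+p!+2)-2 = p+p!, so i+2 ≠ j fails. So xy^t z = 0^{p+p!} 1^{p+p!+2} ∉ L.
This contradicts the pumping lemma, so L is not regular.

0^{p+p!} 1^{p+p!+2}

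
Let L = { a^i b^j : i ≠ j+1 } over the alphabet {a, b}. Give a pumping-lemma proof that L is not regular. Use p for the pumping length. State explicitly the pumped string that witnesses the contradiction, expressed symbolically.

Assume L is regular. Let p be the pumping length given by the pumping lemma.
Choose w = a^p b^{p+p!-1}. Since p ≠ (p+p!-1)+1 = p+p!, w ∈ L; and |w| ≥ p.
Write w = xyz as guaranteed by the lemma, with |xy| ≤ p and |y| > 0.
The first p characters of w are a's, so xy (and hence y) consists only of a's. Write y = a^k, 1 ≤ k ≤ p.
Since 1 ≤ k ≤ p, k divides p!; set t = 1 + p!/k. Then xy^t z has p + (p!/k)·k = p + p! copies of a. Now the a-count is p+p! and (b-count)+1 = (p+p!-1)+1 = p+p!, so i ≠ j+1 fails. So xy^t z = a^{p+p!} b^{p+p!-1} ∉ L.
This is a contradiction; hence L is not regular.

a^{p+p!} b^{p+p!-1}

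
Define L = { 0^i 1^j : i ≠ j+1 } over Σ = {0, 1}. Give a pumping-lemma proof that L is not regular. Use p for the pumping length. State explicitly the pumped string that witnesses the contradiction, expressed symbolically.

Toward a contradiction, assume L is regular with pumping length p.
Choose w = 0^p 1^{p+p!-1}. Since p ≠ (p+p!-1)+1 = p+p!, w ∈ L; and |w| ≥ p.
Write w = xyz as guaranteed by the lemma, with |xy| ≤ p and y is nonempty.
Because |xy| ≤ p and w begins with p copies of 0, we have y = 0^k with 1 ≤ k ≤ p.
Since 1 ≤ k ≤ p, k divides p!; set t = 1 + p!/k. Then xy^t z has p + (p!/k)·k = p + p! copies of 0. Now the 0-count is p+p! and (1-count)+1 = (p+p!-1)+1 = p+p!, so i ≠ j+1 fails. So xy^t z = 0^{p+p!} 1^{p+p!-1} ∉ L.
This contradicts the pumping lemma, so L is not regular.

0^{p+p!} 1^{p+p!-1}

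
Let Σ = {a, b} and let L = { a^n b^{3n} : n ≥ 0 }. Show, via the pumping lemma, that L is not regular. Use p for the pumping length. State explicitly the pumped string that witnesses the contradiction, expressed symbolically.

Toward a contradiction, assume L is regular with pumping length p.
Let w = a^p b^{3p} ∈ L; note |w| = 4p ≥ p.
Write w = xyz as guaranteed by the lemma, with |xy| ≤ p and |y| ≥ 1.
The first p characters of w are a's, so xy (and hence y) consists only of a's. Write y = a^k, 1 ≤ k ≤ p.
Pump with i = 2: xy^2z = a^{p+k} b^{3p}. For this to lie in L we would need 3p = 3(p+k), which forces k = 0. But k ≥ 1, so xy^2z ∉ L.
This is a contradiction; hence L is not regular.

a^{p+k} b^{3p}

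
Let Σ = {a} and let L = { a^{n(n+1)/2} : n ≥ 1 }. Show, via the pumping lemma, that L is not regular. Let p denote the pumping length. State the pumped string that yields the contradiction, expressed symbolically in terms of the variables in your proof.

a^{p(p+1)/2+k}

Assume L is regular; let p be its pumping constant.
Take w = a^{p(p+1)/2} ∈ L with |w| = p(p+1)/2 ≥ p.
The pumping lemma gives a decomposition w = xyz where |xy| ≤ p and |y| > 0.
Then y = a^k for some k with 1 ≤ k ≤ p.
Pump with i = 2: xy^2z = a^{p(p+1)/2+k}. Since 1 ≤ k ≤ p, p(p+1)/2 < p(p+1)/2+k ≤ p(p+1)/2+p < (p+1)(p+2)/2, so p(p+1)/2+k is strictly between consecutive triangular numbers. So xy^2z ∉ L.
This contradicts the pumping lemma, so L is not regular.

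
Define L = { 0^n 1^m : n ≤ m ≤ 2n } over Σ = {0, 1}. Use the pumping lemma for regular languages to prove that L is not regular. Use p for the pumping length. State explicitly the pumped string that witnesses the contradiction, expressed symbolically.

0^{p+k} 1^p

Toward a contradiction, assume L is regular with pumping length p.
Take w = 0^p 1^p ∈ L (since p ≤ p ≤ 2p), with |w| = 2p ≥ p.
The pumping lemma gives a decomposition w = xyz where |xy| ≤ p and y is nonempty.
Since the first p symbols of w are all 0's and |xy| ≤ p, y lies entirely in the leading 0-block: y = 0^k for some k with 1 ≤ k ≤ p.
Pump with i = 2: xy^2z = 0^{p+k} 1^p. Now n = p+k > p = m, so the condition n ≤ m fails. Thus xy^2z ∉ L.
Contradiction. Therefore L is not regular.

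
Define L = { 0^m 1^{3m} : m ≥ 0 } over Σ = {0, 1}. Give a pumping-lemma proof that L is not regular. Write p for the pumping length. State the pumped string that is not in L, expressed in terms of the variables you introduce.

0^{p+k} 1^{3p}

Suppose for contradiction that L is regular, and let p be the pumping length.
Take w = 0^p 1^{3p}. Then w ∈ L and |w| = 4p ≥ p.
Write w = xyz as guaranteed by the lemma, with |xy| ≤ p and |y| > 0.
The first p characters of w are 0's, so xy (and hence y) consists only of 0's. Write y = 0^k, 1 ≤ k ≤ p.
Pump with i = 2: xy^2z = 0^{p+k} 1^{3p}. For this to lie in L we would need 3p = 3(p+k), which forces k = 0. But k ≥ 1, so xy^2z ∉ L.
This contradicts the pumping lemma, so L is not regular.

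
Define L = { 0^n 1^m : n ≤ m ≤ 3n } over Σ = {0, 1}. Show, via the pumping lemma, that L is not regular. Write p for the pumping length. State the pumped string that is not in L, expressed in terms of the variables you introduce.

Assume L is regular; let p be its pumping constant.
Take w = 0^p 1^p ∈ L (since p ≤ p ≤ 3p), with |w| = 2p ≥ p.
Write w = xyz as guaranteed by the lemma, with |xy| ≤ p and |y| > 0.
Since the first p symbols of w are all 0's and |xy| ≤ p, y lies entirely in the leading 0-block: y = 0^k for some k with 1 ≤ k ≤ p.
Pump with i = 2: xy^2z = 0^{p+k} 1^p. Now n = p+k > p = m, so the condition n ≤ m fails. Thus xy^2z ∉ L.
This contradicts the pumping lemma, so L is not regular.

0^{p+k} 1^p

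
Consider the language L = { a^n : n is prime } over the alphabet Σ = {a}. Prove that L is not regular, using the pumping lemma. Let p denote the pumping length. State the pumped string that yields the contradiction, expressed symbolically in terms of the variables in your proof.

a^{q(1+k)}

Toward a contradiction, assume L is regular with pumping length p.
Let q be a prime with q ≥ p+2 (infinitely many primes exist), and take w = a^q ∈ L with |w| = q ≥ p.
Write w = xyz as guaranteed by the lemma, with |xy| ≤ p and y is nonempty.
Then y = a^k for some k with 1 ≤ k ≤ p.
Since 1 ≤ k ≤ p, |xz| = q-k. Pump with i = q+1: |xy^{q+1}z| = (q-k)+(q+1)k = q+qk = q(1+k), which is composite (both factors ≥ 2). So xy^{q+1}z = a^{q(1+k)} ∉ L.
This is a contradiction; hence L is not regular.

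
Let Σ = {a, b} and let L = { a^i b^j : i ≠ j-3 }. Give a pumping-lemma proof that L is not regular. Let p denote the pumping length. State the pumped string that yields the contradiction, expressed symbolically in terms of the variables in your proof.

a^{p+p!} b^{p+p!+3}

Toward a contradiction, assume L is regular with pumping length p.
Choose w = a^p b^{p+p!+3}. Since p ≠ (p+p!+3)-3 = p+p!, w ∈ L; and |w| ≥ p.
Write w = xyz as guaranteed by the lemma, with |xy| ≤ p and |y| > 0.
Because |xy| ≤ p and w begins with p copies of a, we have y = a^k with 1 ≤ k ≤ p.
Since 1 ≤ k ≤ p, k divides p!; set t = 1 + p!/k. Then xy^t z has p + (p!/k)·k = p + p! copies of a. Now the a-count is p+p! and (b-count)-3 = (p+p!+3)-3 = p+p!, so i ≠ j-3 fails. So xy^t z = a^{p+p!} b^{p+p!+3} ∉ L.
Contradiction. Therefore L is not regular.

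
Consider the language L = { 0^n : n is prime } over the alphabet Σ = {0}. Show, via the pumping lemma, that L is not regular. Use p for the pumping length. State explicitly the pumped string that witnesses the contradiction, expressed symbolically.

Suppose for contradiction that L is regular, and let p be the pumping length.
Let q be a prime with q ≥ p+2 (infinitely many primes exist), and take w = 0^q ∈ L with |w| = q ≥ p.
Write w = xyz as guaranteed by the lemma, with |xy| ≤ p and |y| ≥ 1.
Then y = 0^k for some k with 1 ≤ k ≤ p.
Since 1 ≤ k ≤ p, |xz| = q-k. Pump with i = q+1: |xy^{q+1}z| = (q-k)+(q+1)k = q+qk = q(1+k), which is composite (both factors ≥ 2). So xy^{q+1}z = 0^{q(1+k)} ∉ L.
This contradicts the pumping lemma, so L is not regular.

0^{q(1+k)}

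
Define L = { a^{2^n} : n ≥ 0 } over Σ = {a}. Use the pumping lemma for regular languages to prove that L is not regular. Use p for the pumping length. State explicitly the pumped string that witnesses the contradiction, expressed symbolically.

Suppose for contradiction that L is regular, and let p be the pumping length.
Take w = a^{2^p} ∈ L with |w| = 2^p ≥ p.
Write w = xyz as guaranteed by the lemma, with |xy| ≤ p and y is nonempty.
Then y = a^k for some k with 1 ≤ k ≤ p.
Pump with i = 2: xy^2z = a^{2^p+k}. Since 1 ≤ k ≤ p < 2^p, we have 2^p < 2^p+k < 2^{p+1}, so 2^p+k is not a power of 2. So xy^2z ∉ L.
This contradicts the pumping lemma, so L is not regular.

a^{2^p+k}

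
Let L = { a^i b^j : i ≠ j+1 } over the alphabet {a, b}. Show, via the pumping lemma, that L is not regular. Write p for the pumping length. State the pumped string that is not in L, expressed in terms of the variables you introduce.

a^{p+p!} b^{p+p!-1}

Toward a contradiction, assume L is regular with pumping length p.
Choose w = a^p b^{p+p!-1}. Since p ≠ (p+p!-1)+1 = p+p!, w ∈ L; and |w| ≥ p.
By the pumping lemma, w = xyz with |xy| ≤ p and |y| ≥ 1.
Because |xy| ≤ p and w begins with p copies of a, we have y = a^k with 1 ≤ k ≤ p.
Since 1 ≤ k ≤ p, k divides p!; set t = 1 + p!/k. Then xy^t z has p + (p!/k)·k = p + p! copies of a. Now the a-count is p+p! and (b-count)+1 = (p+p!-1)+1 = p+p!, so i ≠ j+1 fails. So xy^t z = a^{p+p!} b^{p+p!-1} ∉ L.
This is a contradiction; hence L is not regular.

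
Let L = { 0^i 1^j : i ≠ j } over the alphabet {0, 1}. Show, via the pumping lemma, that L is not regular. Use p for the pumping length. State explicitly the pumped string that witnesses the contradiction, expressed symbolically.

Suppose for contradiction that L is regular, and let p be the pumping length.
Choose w = 0^p 1^{p+p!}. Since p ≠ p+p!, w ∈ L; and |w| ≥ p.
The pumping lemma gives a decomposition w = xyz where |xy| ≤ p and y is nonempty.
Since the first p symbols of w are all 0's and |xy| ≤ p, y lies entirely in the leading 0-block: y = 0^k for some k with 1 ≤ k ≤ p.
Since 1 ≤ k ≤ p, k divides p!; set t = 1 + p!/k. Then xy^t z has p + (p!/k)·k = p + p! copies of 0. Now the 0-count equals the 1-count, so i ≠ j fails. So xy^t z = 0^{p+p!} 1^{p+p!} ∉ L.
This contradicts the pumping lemma, so L is not regular.

0^{p+p!} 1^{p+p!}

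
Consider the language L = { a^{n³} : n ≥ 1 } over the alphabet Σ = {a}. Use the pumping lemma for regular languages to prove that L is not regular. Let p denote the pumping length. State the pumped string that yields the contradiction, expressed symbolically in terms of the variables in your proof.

a^{p³+k}

Toward a contradiction, assume L is regular with pumping length p.
Take w = a^{p³} ∈ L with |w| = p³ ≥ p.
The pumping lemma gives a decomposition w = xyz where |xy| ≤ p and |y| > 0.
Then y = a^k for some k with 1 ≤ k ≤ p.
Pump with i = 2: xy^2z = a^{p³+k}. Since 1 ≤ k ≤ p, p³ < p³+k ≤ p³+p < p³+3p²+3p+1 = (p+1)³, so p³+k is not a perfect cube. So xy^2z ∉ L.
This contradicts the pumping lemma, so L is not regular.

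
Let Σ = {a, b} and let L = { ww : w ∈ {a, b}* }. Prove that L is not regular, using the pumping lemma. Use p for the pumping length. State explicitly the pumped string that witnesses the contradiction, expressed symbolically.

Assume L is regular. Let p be the pumping length given by the pumping lemma.
Take w = a^p b^p a^p b^p = uu where u = a^pb^p; then w ∈ L and |w| = 4p ≥ p.
The pumping lemma gives a decomposition w = xyz where |xy| ≤ p and |y| ≥ 1.
Since the first p symbols of w are all a's and |xy| ≤ p, y lies entirely in the leading a-block: y = a^k for some k with 1 ≤ k ≤ p.
Pump with i = 2: xy^2z = a^{p+k} b^p a^p b^p, of length 4p+k. Suppose this equals vv. The string starts with a and ends with b, so v does too; thus the boundary between the two copies of v is a b→a transition. There is exactly one such transition, at position 2p+k, so |v| = 2p+k and |vv| = 4p+2k ≠ 4p+k since k ≥ 1. So xy^2z ∉ L.
This contradicts the pumping lemma, so L is not regular.

a^{p+k} b^p a^p b^p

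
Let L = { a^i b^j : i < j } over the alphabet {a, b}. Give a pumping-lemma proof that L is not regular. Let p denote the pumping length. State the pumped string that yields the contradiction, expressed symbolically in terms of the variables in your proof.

Suppose for contradiction that L is regular, and let p be the pumping length.
Choose w = a^p b^{p+1} ∈ L, with |w| = 2p+1 ≥ p.
Write w = xyz as guaranteed by the lemma, with |xy| ≤ p and |y| > 0.
The first p characters of w are a's, so xy (and hence y) consists only of a's. Write y = a^k, 1 ≤ k ≤ p.
Consider xy^2z = a^{p+k} b^{p+1}. Since k ≥ 1, the a-count p+k is at least p+1, so i < j fails; thus xy^2z ∉ L.
Contradiction. Therefore L is not regular.

a^{p+k} b^{p+1}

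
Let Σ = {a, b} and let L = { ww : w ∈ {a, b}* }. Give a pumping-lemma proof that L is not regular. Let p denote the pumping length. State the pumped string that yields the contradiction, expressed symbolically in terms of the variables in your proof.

Suppose for contradiction that L is regular, and let p be the pumping length.
Take w = a^p b^p a^p b^p = uu where u = a^pb^p; then w ∈ L and |w| = 4p ≥ p.
Write w = xyz as guaranteed by the lemma, with |xy| ≤ p and |y| ≥ 1.
The first p characters of w are a's, so xy (and hence y) consists only of a's. Write y = a^k, 1 ≤ k ≤ p.
Pump with i = 2: xy^2z = a^{p+k} b^p a^p b^p, of length 4p+k. Suppose this equals vv. The string starts with a and ends with b, so v does too; thus the boundary between the two copies of v is a b→a transition. There is exactly one such transition, at position 2p+k, so |v| = 2p+k and |vv| = 4p+2k ≠ 4p+k since k ≥ 1. So xy^2z ∉ L.
This is a contradiction; hence L is not regular.

a^{p+k} b^p a^p b^p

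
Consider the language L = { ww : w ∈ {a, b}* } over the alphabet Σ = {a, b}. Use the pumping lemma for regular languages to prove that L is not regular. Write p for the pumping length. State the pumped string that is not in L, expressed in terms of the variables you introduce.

a^{p+k} b^p a^p b^p

Assume L is regular; let p be its pumping constant.
Take w = a^p b^p a^p b^p = uu where u = a^pb^p; then w ∈ L and |w| = 4p ≥ p.
The pumping lemma gives a decomposition w = xyz where |xy| ≤ p and |y| > 0.
The first p characters of w are a's, so xy (and hence y) consists only of a's. Write y = a^k, 1 ≤ k ≤ p.
Pump with i = 2: xy^2z = a^{p+k} b^p a^p b^p, of length 4p+k. Suppose this equals vv. The string starts with a and ends with b, so v does too; thus the boundary between the two copies of v is a b→a transition. There is exactly one such transition, at position 2p+k, so |v| = 2p+k and |vv| = 4p+2k ≠ 4p+k since k ≥ 1. So xy^2z ∉ L.
This contradicts the pumping lemma, so L is not regular.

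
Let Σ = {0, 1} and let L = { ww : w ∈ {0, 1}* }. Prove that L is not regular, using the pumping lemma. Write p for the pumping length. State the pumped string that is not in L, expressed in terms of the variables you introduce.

Assume L is regular. Let p be the pumping length given by the pumping lemma.
Take w = 0^p 1^p 0^p 1^p = uu where u = 0^p1^p; then w ∈ L and |w| = 4p ≥ p.
The pumping lemma gives a decomposition w = xyz where |xy| ≤ p and y is nonempty.
Because |xy| ≤ p and w begins with p copies of 0, we have y = 0^k with 1 ≤ k ≤ p.
Pump with i = 2: xy^2z = 0^{p+k} 1^p 0^p 1^p, of length 4p+k. Suppose this equals vv. The string starts with 0 and ends with 1, so v does too; thus the boundary between the two copies of v is a 1→0 transition. There is exactly one such transition, at position 2p+k, so |v| = 2p+k and |vv| = 4p+2k ≠ 4p+k since k ≥ 1. So xy^2z ∉ L.
This is a contradiction; hence L is not regular.

0^{p+k} 1^p 0^p 1^p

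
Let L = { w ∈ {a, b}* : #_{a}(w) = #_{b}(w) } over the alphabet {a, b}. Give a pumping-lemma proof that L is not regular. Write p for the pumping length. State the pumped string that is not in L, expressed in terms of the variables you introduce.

a^{p+k} b^p

Toward a contradiction, assume L is regular with pumping length p.
Choose w = a^p b^p ∈ L with |w| = 2p ≥ p.
Write w = xyz as guaranteed by the lemma, with |xy| ≤ p and |y| > 0.
Since the first p symbols of w are all a's and |xy| ≤ p, y lies entirely in the leading a-block: y = a^k for some k with 1 ≤ k ≤ p.
Pump with i = 2: xy^2z = a^{p+k} b^p has p+k occurrences of a but only p of b. Since k ≥ 1 the counts differ, so xy^2z ∉ L.
Contradiction. Therefore L is not regular.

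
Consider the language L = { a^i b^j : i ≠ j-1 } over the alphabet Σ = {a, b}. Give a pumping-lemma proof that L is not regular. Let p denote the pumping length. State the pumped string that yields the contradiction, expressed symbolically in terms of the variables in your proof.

a^{p+p!} b^{p+p!+1}

Suppose for contradiction that L is regular, and let p be the pumping length.
Choose w = a^p b^{p+p!+1}. Since p ≠ (p+p!+1)-1 = p+p!, w ∈ L; and |w| ≥ p.
Write w = xyz as guaranteed by the lemma, with |xy| ≤ p and |y| ≥ 1.
Because |xy| ≤ p and w begins with p copies of a, we have y = a^k with 1 ≤ k ≤ p.
Since 1 ≤ k ≤ p, k divides p!; set t = 1 + p!/k. Then xy^t z has p + (p!/k)·k = p + p! copies of a. Now the a-count is p+p! and (b-count)-1 = (p+p!+1)-1 = p+p!, so i ≠ j-1 fails. So xy^t z = a^{p+p!} b^{p+p!+1} ∉ L.
Contradiction. Therefore L is not regular.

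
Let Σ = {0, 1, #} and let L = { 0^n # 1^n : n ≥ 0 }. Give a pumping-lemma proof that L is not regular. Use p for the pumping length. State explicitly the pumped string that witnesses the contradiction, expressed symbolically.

Assume L is regular. Let p be the pumping length given by the pumping lemma.
Take w = 0^p # 1^p ∈ L with |w| = 2p+1 ≥ p.
Write w = xyz as guaranteed by the lemma, with |xy| ≤ p and |y| > 0.
Since the first p symbols of w are all 0's and |xy| ≤ p, y lies entirely in the leading 0-block: y = 0^k for some k with 1 ≤ k ≤ p.
Pump with i = 2: xy^2z = 0^{p+k} # 1^p, which would require p+k = p. But k ≥ 1, so xy^2z ∉ L.
Contradiction. Therefore L is not regular.

0^{p+k} # 1^p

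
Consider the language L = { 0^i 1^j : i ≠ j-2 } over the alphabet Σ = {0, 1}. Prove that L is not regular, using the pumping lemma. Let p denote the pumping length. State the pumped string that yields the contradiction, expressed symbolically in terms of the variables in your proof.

0^{p+p!} 1^{p+p!+2}

Suppose for contradiction that L is regular, and let p be the pumping length.
Choose w = 0^p 1^{p+p!+2}. Since p ≠ (p+p!+2)-2 = p+p!, w ∈ L; and |w| ≥ p.
Write w = xyz as guaranteed by the lemma, with |xy| ≤ p and |y| > 0.
The first p characters of w are 0's, so xy (and hence y) consists only of 0's. Write y = 0^k, 1 ≤ k ≤ p.
Since 1 ≤ k ≤ p, k divides p!; set t = 1 + p!/k. Then xy^t z has p + (p!/k)·k = p + p! copies of 0. Now the 0-count is p+p! and (1-count)-2 = (p+p!+2)-2 = p+p!, so i ≠ j-2 fails. So xy^t z = 0^{p+p!} 1^{p+p!+2} ∉ L.
Contradiction. Therefore L is not regular.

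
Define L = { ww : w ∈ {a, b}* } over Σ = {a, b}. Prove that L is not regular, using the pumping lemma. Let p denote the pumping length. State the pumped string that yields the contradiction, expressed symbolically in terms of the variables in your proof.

Assume L is regular. Let p be the pumping length given by the pumping lemma.
Take w = a^p b^p a^p b^p = uu where u = a^pb^p; then w ∈ L and |w| = 4p ≥ p.
The pumping lemma gives a decomposition w = xyz where |xy| ≤ p and |y| ≥ 1.
Since the first p symbols of w are all a's and |xy| ≤ p, y lies entirely in the leading a-block: y = a^k for some k with 1 ≤ k ≤ p.
Pump with i = 2: xy^2z = a^{p+k} b^p a^p b^p, of length 4p+k. Suppose this equals vv. The string starts with a and ends with b, so v does too; thus the boundary between the two copies of v is a b→a transition. There is exactly one such transition, at position 2p+k, so |v| = 2p+k and |vv| = 4p+2k ≠ 4p+k since k ≥ 1. So xy^2z ∉ L.
Contradiction. Therefore L is not regular.

a^{p+k} b^p a^p b^p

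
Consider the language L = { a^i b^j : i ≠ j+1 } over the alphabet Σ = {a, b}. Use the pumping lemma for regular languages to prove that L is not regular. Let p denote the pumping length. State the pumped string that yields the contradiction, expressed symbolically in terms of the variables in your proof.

a^{p+p!} b^{p+p!-1}

Assume L is regular. Let p be the pumping length given by the pumping lemma.
Choose w = a^p b^{p+p!-1}. Since p ≠ (p+p!-1)+1 = p+p!, w ∈ L; and |w| ≥ p.
Write w = xyz as guaranteed by the lemma, with |xy| ≤ p and |y| ≥ 1.
Because |xy| ≤ p and w begins with p copies of a, we have y = a^k with 1 ≤ k ≤ p.
Since 1 ≤ k ≤ p, k divides p!; set t = 1 + p!/k. Then xy^t z has p + (p!/k)·k = p + p! copies of a. Now the a-count is p+p! and (b-count)+1 = (p+p!-1)+1 = p+p!, so i ≠ j+1 fails. So xy^t z = a^{p+p!} b^{p+p!-1} ∉ L.
This contradicts the pumping lemma, so L is not regular.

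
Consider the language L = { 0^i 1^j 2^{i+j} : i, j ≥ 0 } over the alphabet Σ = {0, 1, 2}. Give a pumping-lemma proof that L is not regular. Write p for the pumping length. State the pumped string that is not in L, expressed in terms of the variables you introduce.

Assume L is regular. Let p be the pumping length given by the pumping lemma.
Take w = 0^p 1^p 2^{2p} ∈ L (with i=j=p, i+j=2p), |w| = 4p ≥ p.
Write w = xyz as guaranteed by the lemma, with |xy| ≤ p and |y| ≥ 1.
The first p characters of w are 0's, so xy (and hence y) consists only of 0's. Write y = 0^k, 1 ≤ k ≤ p.
Consider xy^2z = 0^{p+k} 1^p 2^{2p}. Now the 0- and 1-counts sum to 2p+k, but the 2-count is 2p ≠ 2p+k. So xy^2z ∉ L.
This is a contradiction; hence L is not regular.

0^{p+k} 1^p 2^{2p}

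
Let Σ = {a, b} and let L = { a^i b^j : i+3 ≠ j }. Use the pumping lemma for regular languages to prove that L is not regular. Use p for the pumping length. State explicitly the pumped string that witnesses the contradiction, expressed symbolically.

Suppose for contradiction that L is regular, and let p be the pumping length.
Choose w = a^p b^{p+p!+3}. Since p ≠ (p+p!+3)-3 = p+p!, w ∈ L; and |w| ≥ p.
By the pumping lemma, w = xyz with |xy| ≤ p and |y| ≥ 1.
Because |xy| ≤ p and w begins with p copies of a, we have y = a^k with 1 ≤ k ≤ p.
Since 1 ≤ k ≤ p, k divides p!; set t = 1 + p!/k. Then xy^t z has p + (p!/k)·k = p + p! copies of a. Now the a-count is p+p! and (b-count)-3 = (p+p!+3)-3 = p+p!, so i+3 ≠ j fails. So xy^t z = a^{p+p!} b^{p+p!+3} ∉ L.
This is a contradiction; hence L is not regular.

a^{p+p!} b^{p+p!+3}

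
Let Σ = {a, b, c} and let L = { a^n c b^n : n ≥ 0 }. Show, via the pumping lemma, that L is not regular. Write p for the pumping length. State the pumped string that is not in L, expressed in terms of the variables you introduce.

Assume L is regular. Let p be the pumping length given by the pumping lemma.
Take w = a^p c b^p ∈ L with |w| = 2p+1 ≥ p.
Write w = xyz as guaranteed by the lemma, with |xy| ≤ p and y is nonempty.
Because |xy| ≤ p and w begins with p copies of a, we have y = a^k with 1 ≤ k ≤ p.
Pump with i = 2: xy^2z = a^{p+k} c b^p, which would require p+k = p. But k ≥ 1, so xy^2z ∉ L.
This contradicts the pumping lemma, so L is not regular.

a^{p+k} c b^p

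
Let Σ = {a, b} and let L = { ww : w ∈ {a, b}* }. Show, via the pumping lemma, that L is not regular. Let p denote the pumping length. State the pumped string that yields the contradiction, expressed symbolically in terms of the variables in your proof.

Assume L is regular. Let p be the pumping length given by the pumping lemma.
Take w = a^p b^p a^p b^p = uu where u = a^pb^p; then w ∈ L and |w| = 4p ≥ p.
The pumping lemma gives a decomposition w = xyz where |xy| ≤ p and y is nonempty.
Since the first p symbols of w are all a's and |xy| ≤ p, y lies entirely in the leading a-block: y = a^k for some k with 1 ≤ k ≤ p.
Pump with i = 2: xy^2z = a^{p+k} b^p a^p b^p, of length 4p+k. Suppose this equals vv. The string starts with a and ends with b, so v does too; thus the boundary between the two copies of v is a b→a transition. There is exactly one such transition, at position 2p+k, so |v| = 2p+k and |vv| = 4p+2k ≠ 4p+k since k ≥ 1. So xy^2z ∉ L.
This contradicts the pumping lemma, so L is not regular.

a^{p+k} b^p a^p b^p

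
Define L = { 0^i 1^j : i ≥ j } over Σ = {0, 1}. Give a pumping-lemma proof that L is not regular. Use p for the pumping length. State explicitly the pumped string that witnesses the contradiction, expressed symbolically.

0^{p-k} 1^p

Assume L is regular; let p be its pumping constant.
Choose w = 0^p 1^p ∈ L, with |w| = 2p ≥ p.
By the pumping lemma, w = xyz with |xy| ≤ p and |y| ≥ 1.
The first p characters of w are 0's, so xy (and hence y) consists only of 0's. Write y = 0^k, 1 ≤ k ≤ p.
Consider xy^0z = xz = 0^{p-k} 1^p. Since k ≥ 1, the 0-count p-k is less than p, so i ≥ j fails; thus xz ∉ L.
This contradicts the pumping lemma, so L is not regular.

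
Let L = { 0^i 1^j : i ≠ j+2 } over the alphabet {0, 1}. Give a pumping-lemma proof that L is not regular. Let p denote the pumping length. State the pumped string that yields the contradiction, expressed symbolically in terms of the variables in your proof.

Assume L is regular. Let p be the pumping length given by the pumping lemma.
Choose w = 0^p 1^{p+p!-2}. Since p ≠ (p+p!-2)+2 = p+p!, w ∈ L; and |w| ≥ p.
The pumping lemma gives a decomposition w = xyz where |xy| ≤ p and |y| > 0.
The first p characters of w are 0's, so xy (and hence y) consists only of 0's. Write y = 0^k, 1 ≤ k ≤ p.
Since 1 ≤ k ≤ p, k divides p!; set t = 1 + p!/k. Then xy^t z has p + (p!/k)·k = p + p! copies of 0. Now the 0-count is p+p! and (1-count)+2 = (p+p!-2)+2 = p+p!, so i ≠ j+2 fails. So xy^t z = 0^{p+p!} 1^{p+p!-2} ∉ L.
Contradiction. Therefore L is not regular.

0^{p+p!} 1^{p+p!-2}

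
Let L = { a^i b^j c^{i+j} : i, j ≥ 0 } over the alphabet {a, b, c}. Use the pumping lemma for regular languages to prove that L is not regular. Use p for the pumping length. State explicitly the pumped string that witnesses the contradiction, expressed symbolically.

a^{p+k} b^p c^{2p}

Assume L is regular. Let p be the pumping length given by the pumping lemma.
Take w = a^p b^p c^{2p} ∈ L (with i=j=p, i+j=2p), |w| = 4p ≥ p.
Write w = xyz as guaranteed by the lemma, with |xy| ≤ p and |y| > 0.
Because |xy| ≤ p and w begins with p copies of a, we have y = a^k with 1 ≤ k ≤ p.
Consider xy^2z = a^{p+k} b^p c^{2p}. Now the a- and b-counts sum to 2p+k, but the c-count is 2p ≠ 2p+k. So xy^2z ∉ L.
This contradicts the pumping lemma, so L is not regular.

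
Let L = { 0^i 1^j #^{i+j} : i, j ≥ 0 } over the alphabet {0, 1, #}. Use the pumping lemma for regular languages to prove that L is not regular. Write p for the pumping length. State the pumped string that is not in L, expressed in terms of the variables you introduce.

Assume L is regular; let p be its pumping constant.
Take w = 0^p 1^p #^{2p} ∈ L (with i=j=p, i+j=2p), |w| = 4p ≥ p.
The pumping lemma gives a decomposition w = xyz where |xy| ≤ p and |y| ≥ 1.
The first p characters of w are 0's, so xy (and hence y) consists only of 0's. Write y = 0^k, 1 ≤ k ≤ p.
Consider xy^2z = 0^{p+k} 1^p #^{2p}. Now the 0- and 1-counts sum to 2p+k, but the #-count is 2p ≠ 2p+k. So xy^2z ∉ L.
Contradiction. Therefore L is not regular.

0^{p+k} 1^p #^{2p}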